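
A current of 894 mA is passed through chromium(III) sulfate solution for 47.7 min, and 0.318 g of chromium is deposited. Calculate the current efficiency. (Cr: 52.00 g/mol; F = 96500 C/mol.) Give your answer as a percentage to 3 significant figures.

69.2%

Q = 0.894 × 2862 = 2559 C
n(e⁻) = 2559 / 96500 = 0.02652 mol
Cr³⁺ + 3e⁻ → Cr, so theoretical n(Cr) = 0.008840 mol → 0.4597 g
Efficiency = 0.318 / 0.4597 = 0.6918 = 69.2%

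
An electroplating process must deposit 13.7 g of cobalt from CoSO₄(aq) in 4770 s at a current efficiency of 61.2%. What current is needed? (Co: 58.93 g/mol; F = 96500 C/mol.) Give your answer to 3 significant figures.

15.4 A

n(Co) = 13.7 / 58.93 = 0.2325 mol
Co²⁺ + 2e⁻ → Co, so n(e⁻) = 2 × 0.2325 = 0.4650 mol
Q = 0.4650 × 96500 / 0.612 = 73320 C
I = Q / t = 73320 / 4770 s = 15.4 A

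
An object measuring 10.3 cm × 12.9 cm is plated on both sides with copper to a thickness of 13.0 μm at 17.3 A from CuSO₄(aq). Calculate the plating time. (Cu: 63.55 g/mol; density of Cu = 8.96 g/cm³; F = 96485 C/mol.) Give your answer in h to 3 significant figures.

Plated area = 2 × 10.3 × 12.9 = 265.7 cm²
Volume = 265.7 × 13.0×10⁻⁴ cm = 0.3454 cm³
m(Cu) = 0.3454 × 8.96 = 3.095 g
n(Cu) = 3.095 / 63.55 = 0.04870 mol; n(e⁻) = 2 × 0.04870 = 0.09740 mol
Q = 0.09740 × 96485 = 9398 C
t = 9398 / 17.3 = 543.2 s = 0.151 h

0.151 h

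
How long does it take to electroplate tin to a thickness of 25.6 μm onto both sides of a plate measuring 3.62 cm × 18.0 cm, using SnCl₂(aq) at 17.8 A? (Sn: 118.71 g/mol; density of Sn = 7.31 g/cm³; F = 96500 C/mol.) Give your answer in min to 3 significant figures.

Plated area = 2 × 3.62 × 18.0 = 130.3 cm²
Volume = 130.3 × 25.6×10⁻⁴ cm = 0.3336 cm³
m(Sn) = 0.3336 × 7.31 = 2.439 g
n(Sn) = 2.439 / 118.71 = 0.02055 mol; n(e⁻) = 2 × 0.02055 = 0.04110 mol
Q = 0.04110 × 96500 = 3966 C
t = 3966 / 17.8 = 222.8 s = 3.71 min

3.71 min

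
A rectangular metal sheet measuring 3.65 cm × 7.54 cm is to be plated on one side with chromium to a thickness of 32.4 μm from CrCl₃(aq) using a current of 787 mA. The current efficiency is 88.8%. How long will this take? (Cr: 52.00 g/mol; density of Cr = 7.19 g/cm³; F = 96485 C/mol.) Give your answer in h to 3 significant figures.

Plated area = 3.65 × 7.54 = 27.52 cm²
Volume = 27.52 × 32.4×10⁻⁴ cm = 0.08916 cm³
m(Cr) = 0.08916 × 7.19 = 0.6411 g
n(Cr) = 0.6411 / 52.00 = 0.01233 mol; n(e⁻) = 3 × 0.01233 = 0.03699 mol
Q = 0.03699 × 96485 / 0.888 = 4019 C
t = 4019 / 0.787 = 5107 s = 1.42 h

1.42 h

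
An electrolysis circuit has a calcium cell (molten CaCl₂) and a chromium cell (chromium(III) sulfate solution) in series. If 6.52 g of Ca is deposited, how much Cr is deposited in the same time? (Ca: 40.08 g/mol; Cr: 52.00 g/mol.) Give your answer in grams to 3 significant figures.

n(Ca) = 6.52 / 40.08 = 0.1627 mol
Ca²⁺ + 2e⁻ → Ca, so n(e⁻) = 2 × 0.1627 = 0.3254 mol
In series, the same 0.3254 mol of electrons flows through the second cell.
Cr³⁺ + 3e⁻ → Cr, so n(Cr) = 0.3254 / 3 = 0.1085 mol
m(Cr) = 0.1085 × 52.00 = 5.64 g

5.64 g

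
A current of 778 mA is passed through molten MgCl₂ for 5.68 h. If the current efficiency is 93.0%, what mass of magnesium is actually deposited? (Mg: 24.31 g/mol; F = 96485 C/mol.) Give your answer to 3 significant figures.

Q = 0.778 × 20448 = 15910 C
n(e⁻) = 15910 / 96485 = 0.1649 mol
Mg²⁺ + 2e⁻ → Mg, so theoretical m(Mg) = 0.08245 × 24.31 = 2.004 g
Actual mass = 93.0% × 2.004 = 1.86 g

1.86 g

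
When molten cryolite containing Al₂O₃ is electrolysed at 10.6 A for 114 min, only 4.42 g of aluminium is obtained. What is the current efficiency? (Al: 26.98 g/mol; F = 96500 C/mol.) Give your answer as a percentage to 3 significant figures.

Q = 10.6 × 6840 = 72500 C
n(e⁻) = 72500 / 96500 = 0.7513 mol
Al³⁺ + 3e⁻ → Al, so theoretical n(Al) = 0.2504 mol → 6.756 g
Efficiency = 4.42 / 6.756 = 0.6542 = 65.4%

65.4%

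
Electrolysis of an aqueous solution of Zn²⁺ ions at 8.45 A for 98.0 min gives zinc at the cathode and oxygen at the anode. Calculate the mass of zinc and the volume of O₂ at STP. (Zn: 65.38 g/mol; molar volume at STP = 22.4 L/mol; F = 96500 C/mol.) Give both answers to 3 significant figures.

Q = 8.45 × 5880 = 49690 C; n(e⁻) = 49690 / 96500 = 0.5149 mol
Cathode: Zn²⁺ + 2e⁻ → Zn → n(Zn) = 0.5149/2 = 0.2575 mol → 16.8 g
Anode: 2H₂O → O₂ + 4H⁺ + 4e⁻ → n(O₂) = 0.5149/4 = 0.1287 mol → 2.88 L

16.8 g Zn; 2.88 L O₂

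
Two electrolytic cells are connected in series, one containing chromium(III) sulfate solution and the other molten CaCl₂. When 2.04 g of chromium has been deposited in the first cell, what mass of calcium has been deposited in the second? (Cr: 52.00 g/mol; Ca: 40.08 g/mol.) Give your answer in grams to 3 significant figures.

n(Cr) = 2.04 / 52.00 = 0.03923 mol
Cr³⁺ + 3e⁻ → Cr, so n(e⁻) = 3 × 0.03923 = 0.1177 mol
The cells are in series, so the same charge (and hence the same n(e⁻) = 0.1177 mol) passes through both.
Ca²⁺ + 2e⁻ → Ca, so n(Ca) = 0.1177 / 2 = 0.05885 mol
m(Ca) = 0.05885 × 40.08 = 2.36 g

2.36 g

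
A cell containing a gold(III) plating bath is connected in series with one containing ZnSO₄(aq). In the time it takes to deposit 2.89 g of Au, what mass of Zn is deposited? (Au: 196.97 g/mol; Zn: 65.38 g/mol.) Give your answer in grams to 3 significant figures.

1.44 g

n(Au) = 2.89 / 196.97 = 0.01467 mol
Au³⁺ + 3e⁻ → Au, so n(e⁻) = 3 × 0.01467 = 0.04401 mol
Since the cells are in series, n(e⁻) in the Zn cell is also 0.04401 mol.
Zn²⁺ + 2e⁻ → Zn, so n(Zn) = 0.04401 / 2 = 0.02201 mol
m(Zn) = 0.02201 × 65.38 = 1.44 g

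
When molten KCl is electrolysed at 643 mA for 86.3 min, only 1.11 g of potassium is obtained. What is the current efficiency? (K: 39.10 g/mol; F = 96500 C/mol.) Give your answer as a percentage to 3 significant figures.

82.3%

Q = 0.643 × 5178 = 3329 C
n(e⁻) = 3329 / 96500 = 0.03450 mol
K⁺ + e⁻ → K, so theoretical n(K) = 0.03450 mol → 1.349 g
Efficiency = 1.11 / 1.349 = 0.8228 = 82.3%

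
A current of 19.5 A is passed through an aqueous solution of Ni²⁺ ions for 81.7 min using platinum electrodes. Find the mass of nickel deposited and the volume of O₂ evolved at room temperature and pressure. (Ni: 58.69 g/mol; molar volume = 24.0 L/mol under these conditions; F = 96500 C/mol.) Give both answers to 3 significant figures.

29.1 g Ni; 5.94 L O₂

Q = 19.5 × 4902 = 95590 C; n(e⁻) = 95590 / 96500 = 0.9906 mol
Cathode: Ni²⁺ + 2e⁻ → Ni → n(Ni) = 0.9906/2 = 0.4953 mol → 29.1 g
Anode: 2H₂O → O₂ + 4H⁺ + 4e⁻ → n(O₂) = 0.9906/4 = 0.2477 mol → 5.94 L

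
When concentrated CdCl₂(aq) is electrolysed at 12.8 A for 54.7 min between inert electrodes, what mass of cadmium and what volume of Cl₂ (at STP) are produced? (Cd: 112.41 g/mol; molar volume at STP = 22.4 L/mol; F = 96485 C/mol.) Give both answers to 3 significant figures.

Q = 12.8 × 3282 = 42010 C; n(e⁻) = 42010 / 96485 = 0.4354 mol
Cathode: Cd²⁺ + 2e⁻ → Cd → n(Cd) = 0.4354/2 = 0.2177 mol → 24.5 g
Anode: 2Cl⁻ → Cl₂ + 2e⁻ → n(Cl₂) = 0.4354/2 = 0.2177 mol → 4.88 L

24.5 g Cd; 4.88 L Cl₂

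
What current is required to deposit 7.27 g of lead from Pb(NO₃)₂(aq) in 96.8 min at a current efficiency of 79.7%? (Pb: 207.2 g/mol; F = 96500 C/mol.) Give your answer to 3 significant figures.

n(Pb) = 7.27 / 207.2 = 0.03509 mol
Pb²⁺ + 2e⁻ → Pb, so n(e⁻) = 2 × 0.03509 = 0.07018 mol
Q = 0.07018 × 96500 / 0.797 = 8497 C
I = Q / t = 8497 / 5808 s = 1.46 A

1.46 A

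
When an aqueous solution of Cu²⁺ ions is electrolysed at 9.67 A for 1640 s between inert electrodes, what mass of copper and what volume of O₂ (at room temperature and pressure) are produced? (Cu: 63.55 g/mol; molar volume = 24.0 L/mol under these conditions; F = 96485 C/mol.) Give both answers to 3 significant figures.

Q = 9.67 × 1640 = 15860 C; n(e⁻) = 15860 / 96485 = 0.1644 mol
Cathode: Cu²⁺ + 2e⁻ → Cu → n(Cu) = 0.1644/2 = 0.08220 mol → 5.22 g
Anode: 2H₂O → O₂ + 4H⁺ + 4e⁻ → n(O₂) = 0.1644/4 = 0.04110 mol → 0.986 L

5.22 g Cu; 0.986 L O₂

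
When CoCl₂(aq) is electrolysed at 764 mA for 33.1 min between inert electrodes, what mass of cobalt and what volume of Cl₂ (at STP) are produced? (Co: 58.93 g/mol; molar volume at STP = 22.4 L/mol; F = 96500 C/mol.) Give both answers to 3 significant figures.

0.463 g Co; 0.176 L Cl₂

Q = 0.764 × 1986 = 1517 C; n(e⁻) = 1517 / 96500 = 0.01572 mol
Cathode: Co²⁺ + 2e⁻ → Co → n(Co) = 0.01572/2 = 0.007860 mol → 0.463 g
Anode: 2Cl⁻ → Cl₂ + 2e⁻ → n(Cl₂) = 0.01572/2 = 0.007860 mol → 0.176 L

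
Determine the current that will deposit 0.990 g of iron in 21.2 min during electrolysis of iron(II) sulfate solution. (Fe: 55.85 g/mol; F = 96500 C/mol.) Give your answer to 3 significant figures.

n(Fe) = 0.990 / 55.85 = 0.01773 mol
Fe²⁺ + 2e⁻ → Fe, so n(e⁻) = 2 × 0.01773 = 0.03546 mol
Q = 0.03546 × 96500 = 3422 C
I = Q / t = 3422 / 1272 s = 2.69 A

2.69 A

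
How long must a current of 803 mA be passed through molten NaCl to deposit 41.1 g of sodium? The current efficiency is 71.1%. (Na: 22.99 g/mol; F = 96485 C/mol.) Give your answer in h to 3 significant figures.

83.9 h

n(Na) = 41.1 / 22.99 = 1.788 mol
Na⁺ + e⁻ → Na, so n(e⁻) = 1.788 mol
Q = 1.788 × 96485 / 0.711 = 2.426×10^5 C
t = Q / I = 2.426×10^5 / 0.803 = 3.021×10^5 s = 83.9 h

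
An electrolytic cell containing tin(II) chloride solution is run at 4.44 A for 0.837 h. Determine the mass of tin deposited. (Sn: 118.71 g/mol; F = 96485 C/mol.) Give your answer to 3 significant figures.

Q = It = 4.44 × 3013.2 = 13380 C
Moles of electrons = 13380 / 96485 = 0.1387 mol
Sn²⁺ + 2e⁻ → Sn, so n(Sn) = 0.1387 / 2 = 0.06935 mol
m = 0.06935 × 118.71 = 8.23 g

8.23 g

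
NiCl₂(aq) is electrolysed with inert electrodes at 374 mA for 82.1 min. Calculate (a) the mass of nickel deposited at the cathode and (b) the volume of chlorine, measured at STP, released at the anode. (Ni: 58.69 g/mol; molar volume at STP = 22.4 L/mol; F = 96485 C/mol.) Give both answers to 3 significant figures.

Q = 0.374 × 4926 = 1842 C; n(e⁻) = 1842 / 96485 = 0.01909 mol
Cathode: Ni²⁺ + 2e⁻ → Ni → n(Ni) = 0.01909/2 = 0.009545 mol → 0.560 g
Anode: 2Cl⁻ → Cl₂ + 2e⁻ → n(Cl₂) = 0.01909/2 = 0.009545 mol → 0.214 L

0.560 g Ni; 0.214 L Cl₂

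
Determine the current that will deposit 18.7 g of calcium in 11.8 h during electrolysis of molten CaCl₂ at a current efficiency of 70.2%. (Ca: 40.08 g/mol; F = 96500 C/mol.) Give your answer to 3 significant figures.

3.02 A

n(Ca) = 18.7 / 40.08 = 0.4666 mol
Ca²⁺ + 2e⁻ → Ca, so n(e⁻) = 2 × 0.4666 = 0.9332 mol
Q = 0.9332 × 96500 / 0.702 = 1.283×10^5 C
I = Q / t = 1.283×10^5 / 42480 s = 3.02 A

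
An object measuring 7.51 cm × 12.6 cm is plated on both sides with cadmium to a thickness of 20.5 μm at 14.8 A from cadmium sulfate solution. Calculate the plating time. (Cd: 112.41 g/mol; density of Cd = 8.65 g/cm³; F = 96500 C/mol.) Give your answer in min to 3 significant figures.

6.49 min

Plated area = 2 × 7.51 × 12.6 = 189.3 cm²
Volume = 189.3 × 20.5×10⁻⁴ cm = 0.3881 cm³
m(Cd) = 0.3881 × 8.65 = 3.357 g
n(Cd) = 3.357 / 112.41 = 0.02986 mol; n(e⁻) = 2 × 0.02986 = 0.05972 mol
Q = 0.05972 × 96500 = 5763 C
t = 5763 / 14.8 = 389.4 s = 6.49 min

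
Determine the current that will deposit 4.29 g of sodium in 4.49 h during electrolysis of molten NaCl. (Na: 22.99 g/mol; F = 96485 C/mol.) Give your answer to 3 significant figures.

1.11 A

n(Na) = 4.29 / 22.99 = 0.1866 mol
Na⁺ + e⁻ → Na, so n(e⁻) = 0.1866 mol
Q = 0.1866 × 96485 = 18000 C
I = Q / t = 18000 / 16164 s = 1.11 A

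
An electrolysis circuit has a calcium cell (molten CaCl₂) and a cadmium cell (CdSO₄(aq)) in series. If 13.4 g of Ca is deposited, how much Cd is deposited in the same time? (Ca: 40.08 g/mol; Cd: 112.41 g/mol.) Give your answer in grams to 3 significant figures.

37.6 g

n(Ca) = 13.4 / 40.08 = 0.3343 mol
Ca²⁺ + 2e⁻ → Ca, so n(e⁻) = 2 × 0.3343 = 0.6686 mol
Since the cells are in series, n(e⁻) in the Cd cell is also 0.6686 mol.
Cd²⁺ + 2e⁻ → Cd, so n(Cd) = 0.6686 / 2 = 0.3343 mol
m(Cd) = 0.3343 × 112.41 = 37.6 g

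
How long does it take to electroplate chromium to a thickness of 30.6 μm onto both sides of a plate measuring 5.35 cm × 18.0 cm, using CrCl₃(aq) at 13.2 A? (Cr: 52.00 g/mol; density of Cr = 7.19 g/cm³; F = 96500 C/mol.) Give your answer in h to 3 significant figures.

Plated area = 2 × 5.35 × 18.0 = 192.6 cm²
Volume = 192.6 × 30.6×10⁻⁴ cm = 0.5894 cm³
m(Cr) = 0.5894 × 7.19 = 4.238 g
n(Cr) = 4.238 / 52.00 = 0.08150 mol; n(e⁻) = 3 × 0.08150 = 0.2445 mol
Q = 0.2445 × 96500 = 23590 C
t = 23590 / 13.2 = 1787 s = 0.496 h

0.496 h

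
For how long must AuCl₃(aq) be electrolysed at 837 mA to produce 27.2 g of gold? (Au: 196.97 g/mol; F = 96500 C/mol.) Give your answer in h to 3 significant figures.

13.3 h

n(Au) = 27.2 / 196.97 = 0.1381 mol
Au³⁺ + 3e⁻ → Au, so n(e⁻) = 3 × 0.1381 = 0.4143 mol
Q = 0.4143 × 96500 = 39980 C
t = Q / I = 39980 / 0.837 = 47770 s = 13.3 h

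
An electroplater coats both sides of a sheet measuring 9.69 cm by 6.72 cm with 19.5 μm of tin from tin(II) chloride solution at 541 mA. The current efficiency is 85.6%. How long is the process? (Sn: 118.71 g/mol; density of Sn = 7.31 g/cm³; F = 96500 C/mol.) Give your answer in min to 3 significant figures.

Plated area = 2 × 9.69 × 6.72 = 130.2 cm²
Volume = 130.2 × 19.5×10⁻⁴ cm = 0.2539 cm³
m(Sn) = 0.2539 × 7.31 = 1.856 g
n(Sn) = 1.856 / 118.71 = 0.01563 mol; n(e⁻) = 2 × 0.01563 = 0.03126 mol
Q = 0.03126 × 96500 / 0.856 = 3524 C
t = 3524 / 0.541 = 6514 s = 109 min

109 min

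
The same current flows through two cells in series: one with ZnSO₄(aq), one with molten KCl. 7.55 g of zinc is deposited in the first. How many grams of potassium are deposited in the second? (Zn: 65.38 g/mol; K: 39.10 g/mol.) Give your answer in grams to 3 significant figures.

9.03 g

n(Zn) = 7.55 / 65.38 = 0.1155 mol
Zn²⁺ + 2e⁻ → Zn, so n(e⁻) = 2 × 0.1155 = 0.2310 mol
In series, the same 0.2310 mol of electrons flows through the second cell.
K⁺ + e⁻ → K, so n(K) = 0.2310 mol
m(K) = 0.2310 × 39.10 = 9.03 g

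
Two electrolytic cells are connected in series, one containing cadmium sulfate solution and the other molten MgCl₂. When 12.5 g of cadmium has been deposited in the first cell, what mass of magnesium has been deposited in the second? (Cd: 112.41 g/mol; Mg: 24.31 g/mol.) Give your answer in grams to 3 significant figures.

n(Cd) = 12.5 / 112.41 = 0.1112 mol
Cd²⁺ + 2e⁻ → Cd, so n(e⁻) = 2 × 0.1112 = 0.2224 mol
Same current for the same time ⇒ same n(e⁻) = 0.2224 mol in both cells.
Mg²⁺ + 2e⁻ → Mg, so n(Mg) = 0.2224 / 2 = 0.1112 mol
m(Mg) = 0.1112 × 24.31 = 2.70 g

2.70 g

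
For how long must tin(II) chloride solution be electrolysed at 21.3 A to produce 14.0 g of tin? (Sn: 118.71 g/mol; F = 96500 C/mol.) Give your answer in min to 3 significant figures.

17.8 min

n(Sn) = 14.0 / 118.71 = 0.1179 mol
Sn²⁺ + 2e⁻ → Sn, so n(e⁻) = 2 × 0.1179 = 0.2358 mol
Q = 0.2358 × 96500 = 22750 C
t = Q / I = 22750 / 21.3 = 1068 s = 17.8 min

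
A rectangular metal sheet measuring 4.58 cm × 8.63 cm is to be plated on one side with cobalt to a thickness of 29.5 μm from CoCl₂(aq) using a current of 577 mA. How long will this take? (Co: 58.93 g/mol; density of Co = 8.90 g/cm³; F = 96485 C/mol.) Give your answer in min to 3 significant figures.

Plated area = 4.58 × 8.63 = 39.53 cm²
Volume = 39.53 × 29.5×10⁻⁴ cm = 0.1166 cm³
m(Co) = 0.1166 × 8.90 = 1.038 g
n(Co) = 1.038 / 58.93 = 0.01761 mol; n(e⁻) = 2 × 0.01761 = 0.03522 mol
Q = 0.03522 × 96485 = 3398 C
t = 3398 / 0.577 = 5889 s = 98.2 min

98.2 min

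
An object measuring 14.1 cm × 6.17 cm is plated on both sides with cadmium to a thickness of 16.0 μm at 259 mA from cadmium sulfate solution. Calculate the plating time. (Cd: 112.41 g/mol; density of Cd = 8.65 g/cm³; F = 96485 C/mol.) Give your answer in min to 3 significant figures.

Plated area = 2 × 14.1 × 6.17 = 174.0 cm²
Volume = 174.0 × 16.0×10⁻⁴ cm = 0.2784 cm³
m(Cd) = 0.2784 × 8.65 = 2.408 g
n(Cd) = 2.408 / 112.41 = 0.02142 mol; n(e⁻) = 2 × 0.02142 = 0.04284 mol
Q = 0.04284 × 96485 = 4133 C
t = 4133 / 0.259 = 15960 s = 266 min

266 min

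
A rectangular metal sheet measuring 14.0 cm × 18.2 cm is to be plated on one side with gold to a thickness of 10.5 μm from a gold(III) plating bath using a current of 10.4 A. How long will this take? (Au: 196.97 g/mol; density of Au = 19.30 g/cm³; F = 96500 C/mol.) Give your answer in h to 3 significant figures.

0.203 h

Plated area = 14.0 × 18.2 = 254.8 cm²
Volume = 254.8 × 10.5×10⁻⁴ cm = 0.2675 cm³
m(Au) = 0.2675 × 19.30 = 5.163 g
n(Au) = 5.163 / 196.97 = 0.02621 mol; n(e⁻) = 3 × 0.02621 = 0.07863 mol
Q = 0.07863 × 96500 = 7588 C
t = 7588 / 10.4 = 729.6 s = 0.203 h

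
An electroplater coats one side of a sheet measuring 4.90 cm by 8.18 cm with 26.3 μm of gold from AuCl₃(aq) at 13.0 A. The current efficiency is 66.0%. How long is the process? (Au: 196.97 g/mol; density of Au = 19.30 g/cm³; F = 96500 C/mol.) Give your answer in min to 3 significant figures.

5.81 min

Plated area = 4.90 × 8.18 = 40.08 cm²
Volume = 40.08 × 26.3×10⁻⁴ cm = 0.1054 cm³
m(Au) = 0.1054 × 19.30 = 2.034 g
n(Au) = 2.034 / 196.97 = 0.01033 mol; n(e⁻) = 3 × 0.01033 = 0.03099 mol
Q = 0.03099 × 96500 / 0.660 = 4531 C
t = 4531 / 13.0 = 348.5 s = 5.81 min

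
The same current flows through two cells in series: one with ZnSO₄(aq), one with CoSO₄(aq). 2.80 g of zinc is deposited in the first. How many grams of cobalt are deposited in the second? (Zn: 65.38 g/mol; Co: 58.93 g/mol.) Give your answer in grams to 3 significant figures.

2.52 g

n(Zn) = 2.80 / 65.38 = 0.04283 mol
Zn²⁺ + 2e⁻ → Zn, so n(e⁻) = 2 × 0.04283 = 0.08566 mol
The cells are in series, so the same charge (and hence the same n(e⁻) = 0.08566 mol) passes through both.
Co²⁺ + 2e⁻ → Co, so n(Co) = 0.08566 / 2 = 0.04283 mol
m(Co) = 0.04283 × 58.93 = 2.52 g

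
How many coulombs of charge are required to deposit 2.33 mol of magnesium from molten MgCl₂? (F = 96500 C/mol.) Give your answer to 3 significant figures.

4.50×10^5 C

Mg²⁺ + 2e⁻ → Mg, so n(e⁻) = 2 × 2.33 = 4.660 mol
Q = 4.660 × 96500 = 4.497×10^5 C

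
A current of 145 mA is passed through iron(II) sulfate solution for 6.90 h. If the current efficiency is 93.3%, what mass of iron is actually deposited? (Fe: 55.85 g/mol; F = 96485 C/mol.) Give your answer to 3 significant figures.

Q = 0.145 × 24840 = 3602 C
n(e⁻) = 3602 / 96485 = 0.03733 mol
Fe²⁺ + 2e⁻ → Fe, so theoretical m(Fe) = 0.01867 × 55.85 = 1.043 g
Actual mass = 93.3% × 1.043 = 0.973 g

0.973 g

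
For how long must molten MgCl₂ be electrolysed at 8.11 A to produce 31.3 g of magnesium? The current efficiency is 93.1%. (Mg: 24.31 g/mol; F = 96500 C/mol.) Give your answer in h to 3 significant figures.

n(Mg) = 31.3 / 24.31 = 1.288 mol
Mg²⁺ + 2e⁻ → Mg, so n(e⁻) = 2 × 1.288 = 2.576 mol
Q = 2.576 × 96500 / 0.931 = 2.670×10^5 C
t = Q / I = 2.670×10^5 / 8.11 = 32920 s = 9.14 h

9.14 h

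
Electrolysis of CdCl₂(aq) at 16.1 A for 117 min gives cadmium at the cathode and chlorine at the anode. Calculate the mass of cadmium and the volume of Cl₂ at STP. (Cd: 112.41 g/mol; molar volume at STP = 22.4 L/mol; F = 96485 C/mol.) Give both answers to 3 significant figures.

Q = 16.1 × 7020 = 1.130×10^5 C; n(e⁻) = 1.130×10^5 / 96485 = 1.171 mol
Cathode: Cd²⁺ + 2e⁻ → Cd → n(Cd) = 1.171/2 = 0.5855 mol → 65.8 g
Anode: 2Cl⁻ → Cl₂ + 2e⁻ → n(Cl₂) = 1.171/2 = 0.5855 mol → 13.1 L

65.8 g Cd; 13.1 L Cl₂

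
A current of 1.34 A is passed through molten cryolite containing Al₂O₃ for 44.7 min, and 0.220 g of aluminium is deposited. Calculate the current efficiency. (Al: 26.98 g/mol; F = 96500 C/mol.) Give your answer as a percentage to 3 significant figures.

Q = 1.34 × 2682 = 3594 C
n(e⁻) = 3594 / 96500 = 0.03724 mol
Al³⁺ + 3e⁻ → Al, so theoretical n(Al) = 0.01241 mol → 0.3348 g
Efficiency = 0.220 / 0.3348 = 0.6571 = 65.7%

65.7%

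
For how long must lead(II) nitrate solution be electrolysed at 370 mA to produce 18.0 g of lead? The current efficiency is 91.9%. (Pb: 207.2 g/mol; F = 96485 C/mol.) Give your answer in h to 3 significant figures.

13.7 h

n(Pb) = 18.0 / 207.2 = 0.08687 mol
Pb²⁺ + 2e⁻ → Pb, so n(e⁻) = 2 × 0.08687 = 0.1737 mol
Q = 0.1737 × 96485 / 0.919 = 18240 C
t = Q / I = 18240 / 0.370 = 49300 s = 13.7 h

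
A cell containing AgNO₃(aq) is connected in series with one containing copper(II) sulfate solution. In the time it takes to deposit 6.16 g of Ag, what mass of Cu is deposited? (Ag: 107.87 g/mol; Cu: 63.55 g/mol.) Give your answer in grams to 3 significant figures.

1.81 g

n(Ag) = 6.16 / 107.87 = 0.05711 mol
Ag⁺ + e⁻ → Ag, so n(e⁻) = 0.05711 mol
Same current for the same time ⇒ same n(e⁻) = 0.05711 mol in both cells.
Cu²⁺ + 2e⁻ → Cu, so n(Cu) = 0.05711 / 2 = 0.02856 mol
m(Cu) = 0.02856 × 63.55 = 1.81 g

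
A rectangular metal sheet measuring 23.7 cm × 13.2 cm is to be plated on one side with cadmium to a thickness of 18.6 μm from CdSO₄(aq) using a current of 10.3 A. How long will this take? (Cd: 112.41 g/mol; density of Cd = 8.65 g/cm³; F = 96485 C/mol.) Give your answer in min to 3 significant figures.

Plated area = 23.7 × 13.2 = 312.8 cm²
Volume = 312.8 × 18.6×10⁻⁴ cm = 0.5818 cm³
m(Cd) = 0.5818 × 8.65 = 5.033 g
n(Cd) = 5.033 / 112.41 = 0.04477 mol; n(e⁻) = 2 × 0.04477 = 0.08954 mol
Q = 0.08954 × 96485 = 8639 C
t = 8639 / 10.3 = 838.7 s = 14.0 min

14.0 min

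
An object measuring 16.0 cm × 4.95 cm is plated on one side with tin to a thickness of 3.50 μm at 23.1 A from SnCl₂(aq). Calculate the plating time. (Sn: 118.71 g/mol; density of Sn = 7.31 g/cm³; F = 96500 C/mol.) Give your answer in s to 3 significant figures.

14.3 s

Plated area = 16.0 × 4.95 = 79.20 cm²
Volume = 79.20 × 3.50×10⁻⁴ cm = 0.02772 cm³
m(Sn) = 0.02772 × 7.31 = 0.2026 g
n(Sn) = 0.2026 / 118.71 = 0.001707 mol; n(e⁻) = 2 × 0.001707 = 0.003414 mol
Q = 0.003414 × 96500 = 329.5 C
t = 329.5 / 23.1 = 14.26 s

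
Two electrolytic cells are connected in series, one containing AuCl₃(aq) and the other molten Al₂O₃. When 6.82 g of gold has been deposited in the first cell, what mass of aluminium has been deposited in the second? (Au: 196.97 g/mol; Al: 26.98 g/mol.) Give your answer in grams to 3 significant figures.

n(Au) = 6.82 / 196.97 = 0.03462 mol
Au³⁺ + 3e⁻ → Au, so n(e⁻) = 3 × 0.03462 = 0.1039 mol
Since the cells are in series, n(e⁻) in the Al cell is also 0.1039 mol.
Al³⁺ + 3e⁻ → Al, so n(Al) = 0.1039 / 3 = 0.03463 mol
m(Al) = 0.03463 × 26.98 = 0.934 g

0.934 g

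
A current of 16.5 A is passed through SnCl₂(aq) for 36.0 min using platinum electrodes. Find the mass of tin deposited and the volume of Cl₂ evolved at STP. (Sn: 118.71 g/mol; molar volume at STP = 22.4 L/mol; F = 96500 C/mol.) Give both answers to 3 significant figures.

21.9 g Sn; 4.14 L Cl₂

Q = 16.5 × 2160 = 35640 C; n(e⁻) = 35640 / 96500 = 0.3693 mol
Cathode: Sn²⁺ + 2e⁻ → Sn → n(Sn) = 0.3693/2 = 0.1847 mol → 21.9 g
Anode: 2Cl⁻ → Cl₂ + 2e⁻ → n(Cl₂) = 0.3693/2 = 0.1847 mol → 4.14 L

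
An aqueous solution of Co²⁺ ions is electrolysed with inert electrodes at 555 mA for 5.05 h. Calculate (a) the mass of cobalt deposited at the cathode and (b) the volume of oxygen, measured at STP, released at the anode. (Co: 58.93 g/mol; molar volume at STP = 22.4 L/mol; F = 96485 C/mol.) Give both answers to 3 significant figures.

3.08 g Co; 0.586 L O₂

Q = 0.555 × 18180 = 10090 C; n(e⁻) = 10090 / 96485 = 0.1046 mol
Cathode: Co²⁺ + 2e⁻ → Co → n(Co) = 0.1046/2 = 0.05230 mol → 3.08 g
Anode: 2H₂O → O₂ + 4H⁺ + 4e⁻ → n(O₂) = 0.1046/4 = 0.02615 mol → 0.586 L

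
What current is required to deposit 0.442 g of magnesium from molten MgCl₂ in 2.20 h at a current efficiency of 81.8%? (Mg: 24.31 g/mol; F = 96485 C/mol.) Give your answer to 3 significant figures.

n(Mg) = 0.442 / 24.31 = 0.01818 mol
Mg²⁺ + 2e⁻ → Mg, so n(e⁻) = 2 × 0.01818 = 0.03636 mol
Q = 0.03636 × 96485 / 0.818 = 4289 C
I = Q / t = 4289 / 7920 s = 0.542 A

0.542 A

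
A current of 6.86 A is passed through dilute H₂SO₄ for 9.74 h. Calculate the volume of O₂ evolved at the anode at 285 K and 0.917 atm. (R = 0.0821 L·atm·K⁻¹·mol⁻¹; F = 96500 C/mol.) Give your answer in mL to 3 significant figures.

15900 mL

Q = 6.86 A × 35064 s = 2.405×10^5 C
n(e⁻) = 2.405×10^5 / 96500 = 2.492 mol
2H₂O → O₂ + 4H⁺ + 4e⁻, so n(O₂) = 2.492 / 4 = 0.6230 mol
V = nRT/P = 0.6230 × 0.0821 × 285 / 0.917 = 15.90 L
= 15900 mL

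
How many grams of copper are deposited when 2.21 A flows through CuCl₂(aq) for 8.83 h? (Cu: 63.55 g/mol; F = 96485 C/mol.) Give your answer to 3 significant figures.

Q = 2.21 A × 31788 s = 70250 C
Moles of electrons = 70250 / 96485 = 0.7281 mol
Cu²⁺ + 2e⁻ → Cu, so n(Cu) = 0.7281 / 2 = 0.3641 mol
m = 0.3641 × 63.55 = 23.1 g

23.1 g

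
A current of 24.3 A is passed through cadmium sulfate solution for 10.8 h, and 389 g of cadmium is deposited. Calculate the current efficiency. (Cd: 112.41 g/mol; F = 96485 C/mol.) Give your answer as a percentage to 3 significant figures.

Q = 24.3 × 38880 = 9.448×10^5 C
n(e⁻) = 9.448×10^5 / 96485 = 9.792 mol
Cd²⁺ + 2e⁻ → Cd, so theoretical n(Cd) = 4.896 mol → 550.4 g
Efficiency = 389 / 550.4 = 0.7068 = 70.7%

70.7%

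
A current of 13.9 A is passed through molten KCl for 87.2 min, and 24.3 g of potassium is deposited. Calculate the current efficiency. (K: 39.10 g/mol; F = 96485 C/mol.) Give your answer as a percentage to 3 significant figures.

82.5%

Q = 13.9 × 5232 = 72720 C
n(e⁻) = 72720 / 96485 = 0.7537 mol
K⁺ + e⁻ → K, so theoretical n(K) = 0.7537 mol → 29.47 g
Efficiency = 24.3 / 29.47 = 0.8246 = 82.5%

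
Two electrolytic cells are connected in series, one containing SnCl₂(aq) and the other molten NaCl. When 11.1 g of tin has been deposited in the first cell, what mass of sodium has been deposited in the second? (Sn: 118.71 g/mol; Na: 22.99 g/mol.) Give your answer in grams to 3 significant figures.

4.30 g

n(Sn) = 11.1 / 118.71 = 0.09351 mol
Sn²⁺ + 2e⁻ → Sn, so n(e⁻) = 2 × 0.09351 = 0.1870 mol
Same current for the same time ⇒ same n(e⁻) = 0.1870 mol in both cells.
Na⁺ + e⁻ → Na, so n(Na) = 0.1870 mol
m(Na) = 0.1870 × 22.99 = 4.30 g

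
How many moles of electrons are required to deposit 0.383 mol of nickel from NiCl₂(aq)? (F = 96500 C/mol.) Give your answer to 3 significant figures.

0.766 mol

Ni²⁺ + 2e⁻ → Ni, so n(e⁻) = 2 × 0.383 = 0.7660 mol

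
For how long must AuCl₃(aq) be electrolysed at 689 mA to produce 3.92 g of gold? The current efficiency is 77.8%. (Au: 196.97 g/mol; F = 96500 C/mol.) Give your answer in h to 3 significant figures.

2.99 h

n(Au) = 3.92 / 196.97 = 0.01990 mol
Au³⁺ + 3e⁻ → Au, so n(e⁻) = 3 × 0.01990 = 0.05970 mol
Q = 0.05970 × 96500 / 0.778 = 7405 C
t = Q / I = 7405 / 0.689 = 10750 s = 2.99 h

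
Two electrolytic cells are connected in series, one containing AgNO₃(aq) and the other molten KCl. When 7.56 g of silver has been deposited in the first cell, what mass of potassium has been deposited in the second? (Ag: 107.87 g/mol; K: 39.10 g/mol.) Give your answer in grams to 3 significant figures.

n(Ag) = 7.56 / 107.87 = 0.07008 mol
Ag⁺ + e⁻ → Ag, so n(e⁻) = 0.07008 mol
Since the cells are in series, n(e⁻) in the K cell is also 0.07008 mol.
K⁺ + e⁻ → K, so n(K) = 0.07008 mol
m(K) = 0.07008 × 39.10 = 2.74 g

2.74 g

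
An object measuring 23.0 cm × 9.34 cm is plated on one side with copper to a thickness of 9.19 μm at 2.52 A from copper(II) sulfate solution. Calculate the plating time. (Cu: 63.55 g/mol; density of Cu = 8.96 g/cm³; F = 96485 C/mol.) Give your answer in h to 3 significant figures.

Plated area = 23.0 × 9.34 = 214.8 cm²
Volume = 214.8 × 9.19×10⁻⁴ cm = 0.1974 cm³
m(Cu) = 0.1974 × 8.96 = 1.769 g
n(Cu) = 1.769 / 63.55 = 0.02784 mol; n(e⁻) = 2 × 0.02784 = 0.05568 mol
Q = 0.05568 × 96485 = 5372 C
t = 5372 / 2.52 = 2132 s = 0.592 h

0.592 h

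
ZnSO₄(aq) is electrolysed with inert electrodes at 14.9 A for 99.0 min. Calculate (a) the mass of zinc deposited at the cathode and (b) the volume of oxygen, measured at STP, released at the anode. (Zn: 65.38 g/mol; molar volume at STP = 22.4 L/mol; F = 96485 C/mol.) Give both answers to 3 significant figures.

30.0 g Zn; 5.14 L O₂

Q = 14.9 × 5940 = 88510 C; n(e⁻) = 88510 / 96485 = 0.9173 mol
Cathode: Zn²⁺ + 2e⁻ → Zn → n(Zn) = 0.9173/2 = 0.4587 mol → 30.0 g
Anode: 2H₂O → O₂ + 4H⁺ + 4e⁻ → n(O₂) = 0.9173/4 = 0.2293 mol → 5.14 L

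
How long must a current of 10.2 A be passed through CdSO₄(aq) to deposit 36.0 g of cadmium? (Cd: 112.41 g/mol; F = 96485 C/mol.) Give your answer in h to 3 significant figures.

1.68 h

n(Cd) = 36.0 / 112.41 = 0.3203 mol
Cd²⁺ + 2e⁻ → Cd, so n(e⁻) = 2 × 0.3203 = 0.6406 mol
Q = 0.6406 × 96485 = 61810 C
t = Q / I = 61810 / 10.2 = 6060 s = 1.68 h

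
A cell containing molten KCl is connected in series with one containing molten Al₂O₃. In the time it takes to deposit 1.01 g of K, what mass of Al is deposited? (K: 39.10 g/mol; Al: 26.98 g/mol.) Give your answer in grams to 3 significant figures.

n(K) = 1.01 / 39.10 = 0.02583 mol
K⁺ + e⁻ → K, so n(e⁻) = 0.02583 mol
Same current for the same time ⇒ same n(e⁻) = 0.02583 mol in both cells.
Al³⁺ + 3e⁻ → Al, so n(Al) = 0.02583 / 3 = 0.008610 mol
m(Al) = 0.008610 × 26.98 = 0.232 g

0.232 g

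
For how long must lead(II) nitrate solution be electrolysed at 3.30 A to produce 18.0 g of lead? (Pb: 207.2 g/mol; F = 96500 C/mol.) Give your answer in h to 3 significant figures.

1.41 h

n(Pb) = 18.0 / 207.2 = 0.08687 mol
Pb²⁺ + 2e⁻ → Pb, so n(e⁻) = 2 × 0.08687 = 0.1737 mol
Q = 0.1737 × 96500 = 16760 C
t = Q / I = 16760 / 3.30 = 5079 s = 1.41 h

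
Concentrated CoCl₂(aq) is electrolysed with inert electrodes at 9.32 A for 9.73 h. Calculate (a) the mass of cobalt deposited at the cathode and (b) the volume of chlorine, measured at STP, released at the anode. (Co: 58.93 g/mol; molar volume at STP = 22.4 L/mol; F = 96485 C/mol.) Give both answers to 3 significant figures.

Q = 9.32 × 35028 = 3.265×10^5 C; n(e⁻) = 3.265×10^5 / 96485 = 3.384 mol
Cathode: Co²⁺ + 2e⁻ → Co → n(Co) = 3.384/2 = 1.692 mol → 99.7 g
Anode: 2Cl⁻ → Cl₂ + 2e⁻ → n(Cl₂) = 3.384/2 = 1.692 mol → 37.9 L

99.7 g Co; 37.9 L Cl₂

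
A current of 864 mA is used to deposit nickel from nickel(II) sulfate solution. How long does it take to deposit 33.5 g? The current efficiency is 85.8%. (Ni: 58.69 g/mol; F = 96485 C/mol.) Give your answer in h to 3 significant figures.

n(Ni) = 33.5 / 58.69 = 0.5708 mol
Ni²⁺ + 2e⁻ → Ni, so n(e⁻) = 2 × 0.5708 = 1.142 mol
Q = 1.142 × 96485 / 0.858 = 1.284×10^5 C
t = Q / I = 1.284×10^5 / 0.864 = 1.486×10^5 s = 41.3 h

41.3 h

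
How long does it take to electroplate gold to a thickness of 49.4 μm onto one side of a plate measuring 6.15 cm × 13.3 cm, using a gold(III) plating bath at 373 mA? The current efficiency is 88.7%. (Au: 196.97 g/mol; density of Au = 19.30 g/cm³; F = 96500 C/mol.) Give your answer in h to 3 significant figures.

Plated area = 6.15 × 13.3 = 81.80 cm²
Volume = 81.80 × 49.4×10⁻⁴ cm = 0.4041 cm³
m(Au) = 0.4041 × 19.30 = 7.799 g
n(Au) = 7.799 / 196.97 = 0.03959 mol; n(e⁻) = 3 × 0.03959 = 0.1188 mol
Q = 0.1188 × 96500 / 0.887 = 12920 C
t = 12920 / 0.373 = 34640 s = 9.62 h

9.62 h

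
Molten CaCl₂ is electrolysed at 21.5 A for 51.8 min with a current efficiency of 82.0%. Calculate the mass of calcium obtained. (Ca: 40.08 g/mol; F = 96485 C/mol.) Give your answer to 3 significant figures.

Q = 21.5 × 3108 = 66820 C
n(e⁻) = 66820 / 96485 = 0.6925 mol
Ca²⁺ + 2e⁻ → Ca, so theoretical m(Ca) = 0.3463 × 40.08 = 13.88 g
Actual mass = 82.0% × 13.88 = 11.4 g

11.4 g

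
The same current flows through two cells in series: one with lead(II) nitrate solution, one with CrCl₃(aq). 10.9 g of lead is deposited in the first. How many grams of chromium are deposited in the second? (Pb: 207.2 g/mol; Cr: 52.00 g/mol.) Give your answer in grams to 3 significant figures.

1.82 g

n(Pb) = 10.9 / 207.2 = 0.05261 mol
Pb²⁺ + 2e⁻ → Pb, so n(e⁻) = 2 × 0.05261 = 0.1052 mol
Same current for the same time ⇒ same n(e⁻) = 0.1052 mol in both cells.
Cr³⁺ + 3e⁻ → Cr, so n(Cr) = 0.1052 / 3 = 0.03507 mol
m(Cr) = 0.03507 × 52.00 = 1.82 g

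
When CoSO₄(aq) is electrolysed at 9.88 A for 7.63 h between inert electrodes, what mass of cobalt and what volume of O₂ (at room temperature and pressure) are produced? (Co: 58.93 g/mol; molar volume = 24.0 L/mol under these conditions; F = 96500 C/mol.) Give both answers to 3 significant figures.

Q = 9.88 × 27468 = 2.714×10^5 C; n(e⁻) = 2.714×10^5 / 96500 = 2.812 mol
Cathode: Co²⁺ + 2e⁻ → Co → n(Co) = 2.812/2 = 1.406 mol → 82.9 g
Anode: 2H₂O → O₂ + 4H⁺ + 4e⁻ → n(O₂) = 2.812/4 = 0.7030 mol → 16.9 L

82.9 g Co; 16.9 L O₂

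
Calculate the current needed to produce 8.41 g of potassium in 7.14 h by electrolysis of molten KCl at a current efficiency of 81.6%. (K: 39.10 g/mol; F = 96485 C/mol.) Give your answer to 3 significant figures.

n(K) = 8.41 / 39.10 = 0.2151 mol
K⁺ + e⁻ → K, so n(e⁻) = 0.2151 mol
Q = 0.2151 × 96485 / 0.816 = 25430 C
I = Q / t = 25430 / 25704 s = 0.989 A

0.989 A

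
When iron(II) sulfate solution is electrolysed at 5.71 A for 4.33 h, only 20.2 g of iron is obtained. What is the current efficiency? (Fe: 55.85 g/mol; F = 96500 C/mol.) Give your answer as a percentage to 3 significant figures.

78.4%

Q = 5.71 × 15588 = 89010 C
n(e⁻) = 89010 / 96500 = 0.9224 mol
Fe²⁺ + 2e⁻ → Fe, so theoretical n(Fe) = 0.4612 mol → 25.76 g
Efficiency = 20.2 / 25.76 = 0.7842 = 78.4%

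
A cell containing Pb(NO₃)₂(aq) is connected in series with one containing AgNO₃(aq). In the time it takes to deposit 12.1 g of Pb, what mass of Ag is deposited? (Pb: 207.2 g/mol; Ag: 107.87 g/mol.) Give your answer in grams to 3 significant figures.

12.6 g

n(Pb) = 12.1 / 207.2 = 0.05840 mol
Pb²⁺ + 2e⁻ → Pb, so n(e⁻) = 2 × 0.05840 = 0.1168 mol
Since the cells are in series, n(e⁻) in the Ag cell is also 0.1168 mol.
Ag⁺ + e⁻ → Ag, so n(Ag) = 0.1168 mol
m(Ag) = 0.1168 × 107.87 = 12.6 g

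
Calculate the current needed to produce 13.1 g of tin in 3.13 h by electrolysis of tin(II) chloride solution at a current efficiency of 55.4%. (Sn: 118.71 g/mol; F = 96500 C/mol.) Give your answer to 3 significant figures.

3.41 A

n(Sn) = 13.1 / 118.71 = 0.1104 mol
Sn²⁺ + 2e⁻ → Sn, so n(e⁻) = 2 × 0.1104 = 0.2208 mol
Q = 0.2208 × 96500 / 0.554 = 38460 C
I = Q / t = 38460 / 11268 s = 3.41 A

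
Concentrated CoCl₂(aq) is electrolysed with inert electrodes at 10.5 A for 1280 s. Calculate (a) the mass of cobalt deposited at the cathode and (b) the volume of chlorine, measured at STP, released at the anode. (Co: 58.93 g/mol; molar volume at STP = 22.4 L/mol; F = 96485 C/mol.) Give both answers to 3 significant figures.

Q = 10.5 × 1280 = 13440 C; n(e⁻) = 13440 / 96485 = 0.1393 mol
Cathode: Co²⁺ + 2e⁻ → Co → n(Co) = 0.1393/2 = 0.06965 mol → 4.10 g
Anode: 2Cl⁻ → Cl₂ + 2e⁻ → n(Cl₂) = 0.1393/2 = 0.06965 mol → 1.56 L

4.10 g Co; 1.56 L Cl₂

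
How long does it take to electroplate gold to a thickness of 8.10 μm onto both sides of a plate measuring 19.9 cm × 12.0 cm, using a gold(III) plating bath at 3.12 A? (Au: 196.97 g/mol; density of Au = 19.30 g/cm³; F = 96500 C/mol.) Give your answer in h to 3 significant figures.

0.977 h

Plated area = 2 × 19.9 × 12.0 = 477.6 cm²
Volume = 477.6 × 8.10×10⁻⁴ cm = 0.3869 cm³
m(Au) = 0.3869 × 19.30 = 7.467 g
n(Au) = 7.467 / 196.97 = 0.03791 mol; n(e⁻) = 3 × 0.03791 = 0.1137 mol
Q = 0.1137 × 96500 = 10970 C
t = 10970 / 3.12 = 3516 s = 0.977 h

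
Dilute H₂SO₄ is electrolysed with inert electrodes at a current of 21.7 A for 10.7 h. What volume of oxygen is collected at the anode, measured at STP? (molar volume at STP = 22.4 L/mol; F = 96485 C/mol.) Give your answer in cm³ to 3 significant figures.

48500 cm³

Q = It = 21.7 × 38520 = 8.359×10^5 C
n(e⁻) = 8.359×10^5 / 96485 = 8.664 mol
2H₂O → O₂ + 4H⁺ + 4e⁻, so n(O₂) = 8.664 / 4 = 2.166 mol
V = 2.166 × 22.4 = 48.52 L
= 48500 cm³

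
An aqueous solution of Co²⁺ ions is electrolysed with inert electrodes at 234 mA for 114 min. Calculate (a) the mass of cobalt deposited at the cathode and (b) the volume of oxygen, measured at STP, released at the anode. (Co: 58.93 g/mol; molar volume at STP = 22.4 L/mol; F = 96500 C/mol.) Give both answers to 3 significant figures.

Q = 0.234 × 6840 = 1601 C; n(e⁻) = 1601 / 96500 = 0.01659 mol
Cathode: Co²⁺ + 2e⁻ → Co → n(Co) = 0.01659/2 = 0.008295 mol → 0.489 g
Anode: 2H₂O → O₂ + 4H⁺ + 4e⁻ → n(O₂) = 0.01659/4 = 0.004148 mol → 0.0929 L

0.489 g Co; 0.0929 L O₂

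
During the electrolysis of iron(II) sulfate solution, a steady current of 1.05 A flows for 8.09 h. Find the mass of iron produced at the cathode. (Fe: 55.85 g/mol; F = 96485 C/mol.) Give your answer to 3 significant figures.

8.85 g

Charge passed = 1.05 × 29124 = 30580 C
Moles of electrons = 30580 / 96485 = 0.3169 mol
Fe²⁺ + 2e⁻ → Fe, so n(Fe) = 0.3169 / 2 = 0.1585 mol
m = 0.1585 × 55.85 = 8.85 g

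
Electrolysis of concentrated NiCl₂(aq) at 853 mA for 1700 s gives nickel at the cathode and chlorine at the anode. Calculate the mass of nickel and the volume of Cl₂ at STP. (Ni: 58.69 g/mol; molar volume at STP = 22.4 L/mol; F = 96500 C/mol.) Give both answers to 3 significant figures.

0.441 g Ni; 0.168 L Cl₂

Q = 0.853 × 1700 = 1450 C; n(e⁻) = 1450 / 96500 = 0.01503 mol
Cathode: Ni²⁺ + 2e⁻ → Ni → n(Ni) = 0.01503/2 = 0.007515 mol → 0.441 g
Anode: 2Cl⁻ → Cl₂ + 2e⁻ → n(Cl₂) = 0.01503/2 = 0.007515 mol → 0.168 L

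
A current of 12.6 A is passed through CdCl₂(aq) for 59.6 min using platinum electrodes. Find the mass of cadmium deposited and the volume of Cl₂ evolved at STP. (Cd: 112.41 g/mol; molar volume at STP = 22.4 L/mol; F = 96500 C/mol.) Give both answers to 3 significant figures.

Q = 12.6 × 3576 = 45060 C; n(e⁻) = 45060 / 96500 = 0.4669 mol
Cathode: Cd²⁺ + 2e⁻ → Cd → n(Cd) = 0.4669/2 = 0.2335 mol → 26.2 g
Anode: 2Cl⁻ → Cl₂ + 2e⁻ → n(Cl₂) = 0.4669/2 = 0.2335 mol → 5.23 L

26.2 g Cd; 5.23 L Cl₂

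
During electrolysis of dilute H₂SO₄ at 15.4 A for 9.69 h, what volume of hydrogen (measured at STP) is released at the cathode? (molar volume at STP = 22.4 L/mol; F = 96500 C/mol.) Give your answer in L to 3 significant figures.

Q = It = 15.4 × 34884 = 5.372×10^5 C
n(e⁻) = Q/F = 5.372×10^5/96500 = 5.567 mol
2H⁺ + 2e⁻ → H₂, so n(H₂) = 5.567 / 2 = 2.784 mol
V = 2.784 × 22.4 = 62.36 L

62.4 L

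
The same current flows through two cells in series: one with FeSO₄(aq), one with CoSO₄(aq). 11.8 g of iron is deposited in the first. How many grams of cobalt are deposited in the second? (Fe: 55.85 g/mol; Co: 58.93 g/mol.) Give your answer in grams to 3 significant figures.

n(Fe) = 11.8 / 55.85 = 0.2113 mol
Fe²⁺ + 2e⁻ → Fe, so n(e⁻) = 2 × 0.2113 = 0.4226 mol
The cells are in series, so the same charge (and hence the same n(e⁻) = 0.4226 mol) passes through both.
Co²⁺ + 2e⁻ → Co, so n(Co) = 0.4226 / 2 = 0.2113 mol
m(Co) = 0.2113 × 58.93 = 12.5 g

12.5 g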